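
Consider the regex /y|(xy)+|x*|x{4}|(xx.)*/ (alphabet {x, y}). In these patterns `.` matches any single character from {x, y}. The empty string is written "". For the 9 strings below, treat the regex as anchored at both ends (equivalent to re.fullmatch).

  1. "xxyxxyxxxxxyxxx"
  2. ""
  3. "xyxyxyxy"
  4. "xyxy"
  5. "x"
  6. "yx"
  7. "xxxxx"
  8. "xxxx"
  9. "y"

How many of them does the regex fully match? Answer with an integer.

8

1 → match
2 → match
3 → match
4 → match
5 → match
6 → no match
7 → match
8 → match
9 → match
Total matched: 8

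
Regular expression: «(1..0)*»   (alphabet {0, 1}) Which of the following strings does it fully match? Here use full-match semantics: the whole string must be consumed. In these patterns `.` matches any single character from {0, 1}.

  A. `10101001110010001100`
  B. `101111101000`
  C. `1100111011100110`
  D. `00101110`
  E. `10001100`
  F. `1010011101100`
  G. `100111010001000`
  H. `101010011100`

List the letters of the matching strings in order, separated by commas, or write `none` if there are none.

A → no match
B → no match
C → no match
D → no match
E → match
F → no match
G → no match
H → no match

E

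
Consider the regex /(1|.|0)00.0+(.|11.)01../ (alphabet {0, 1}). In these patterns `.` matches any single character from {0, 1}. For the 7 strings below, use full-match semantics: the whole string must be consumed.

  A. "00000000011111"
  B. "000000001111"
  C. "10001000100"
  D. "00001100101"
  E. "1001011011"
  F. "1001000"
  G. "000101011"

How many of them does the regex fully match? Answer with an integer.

0

A → no match
B → no match
C → no match
D → no match
E → no match
F → no match
G → no match
Total matched: 0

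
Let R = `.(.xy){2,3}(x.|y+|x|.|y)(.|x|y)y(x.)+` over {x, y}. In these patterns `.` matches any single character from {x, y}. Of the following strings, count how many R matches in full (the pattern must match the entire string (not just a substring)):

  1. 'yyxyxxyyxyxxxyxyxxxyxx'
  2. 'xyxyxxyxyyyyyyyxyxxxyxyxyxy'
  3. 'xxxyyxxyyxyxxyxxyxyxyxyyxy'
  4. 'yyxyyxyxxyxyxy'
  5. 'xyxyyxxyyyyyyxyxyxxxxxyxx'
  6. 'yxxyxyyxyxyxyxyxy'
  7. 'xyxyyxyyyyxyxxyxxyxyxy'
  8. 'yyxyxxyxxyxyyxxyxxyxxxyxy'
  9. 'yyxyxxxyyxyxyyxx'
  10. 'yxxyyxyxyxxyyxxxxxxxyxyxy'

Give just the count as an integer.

2

1 → match
2 → no match
3 → no match
4 → match
5 → no match
6 → no match
7 → no match
8 → no match
9 → no match
10 → no match
Total matched: 2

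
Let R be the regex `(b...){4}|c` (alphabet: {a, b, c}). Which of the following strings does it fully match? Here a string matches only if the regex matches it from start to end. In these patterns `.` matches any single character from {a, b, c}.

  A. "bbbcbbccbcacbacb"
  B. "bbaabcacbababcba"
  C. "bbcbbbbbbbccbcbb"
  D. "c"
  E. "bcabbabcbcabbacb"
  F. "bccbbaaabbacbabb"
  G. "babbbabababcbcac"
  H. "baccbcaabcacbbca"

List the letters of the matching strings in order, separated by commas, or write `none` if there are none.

A → match
B → match
C → match
D → match
E → match
F → match
G → match
H → match

A, B, C, D, E, F, G, H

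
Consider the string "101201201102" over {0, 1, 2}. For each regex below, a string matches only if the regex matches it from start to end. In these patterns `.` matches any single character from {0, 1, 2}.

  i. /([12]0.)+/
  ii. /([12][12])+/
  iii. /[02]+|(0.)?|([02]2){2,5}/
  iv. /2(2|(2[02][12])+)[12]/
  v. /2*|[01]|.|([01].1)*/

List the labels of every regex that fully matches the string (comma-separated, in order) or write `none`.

i

i → match
ii → no match
iii → no match
iv → no match — must start with "22"
v → no match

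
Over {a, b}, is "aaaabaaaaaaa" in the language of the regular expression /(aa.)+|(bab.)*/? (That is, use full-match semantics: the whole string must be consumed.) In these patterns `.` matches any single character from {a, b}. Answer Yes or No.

No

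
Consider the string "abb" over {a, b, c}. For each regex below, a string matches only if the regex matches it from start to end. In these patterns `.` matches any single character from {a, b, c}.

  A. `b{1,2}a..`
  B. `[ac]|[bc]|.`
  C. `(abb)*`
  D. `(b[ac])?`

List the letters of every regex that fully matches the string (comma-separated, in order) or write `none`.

C

A → no match — must start with "b"
B → no match
C → match
D → no match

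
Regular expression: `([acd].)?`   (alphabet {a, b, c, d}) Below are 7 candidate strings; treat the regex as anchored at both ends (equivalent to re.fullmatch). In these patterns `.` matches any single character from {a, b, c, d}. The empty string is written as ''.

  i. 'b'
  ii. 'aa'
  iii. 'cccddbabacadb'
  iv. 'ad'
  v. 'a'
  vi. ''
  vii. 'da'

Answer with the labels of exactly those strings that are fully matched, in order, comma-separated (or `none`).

i. 'b' → no match
ii. 'aa' → match
iii → no match
iv. 'ad' → match
v. 'a' → no match
vi. '' → match
vii. 'da' → match

ii, iv, vi, vii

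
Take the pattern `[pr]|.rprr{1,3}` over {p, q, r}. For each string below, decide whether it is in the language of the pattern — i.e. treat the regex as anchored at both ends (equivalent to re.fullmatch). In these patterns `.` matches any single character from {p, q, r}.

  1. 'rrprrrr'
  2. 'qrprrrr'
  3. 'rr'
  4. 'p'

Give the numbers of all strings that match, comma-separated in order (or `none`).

1, 2, 4

1 → match
2 → match
3 → no match
4 → match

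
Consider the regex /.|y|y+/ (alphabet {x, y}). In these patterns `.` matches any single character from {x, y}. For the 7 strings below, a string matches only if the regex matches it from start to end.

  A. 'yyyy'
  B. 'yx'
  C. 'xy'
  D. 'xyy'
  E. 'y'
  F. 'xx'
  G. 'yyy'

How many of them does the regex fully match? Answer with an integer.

3

A. 'yyyy' → match
B. 'yx' → no match
C. 'xy' → no match
D. 'xyy' → no match
E. 'y' → match
F. 'xx' → no match
G. 'yyy' → match
Total matched: 3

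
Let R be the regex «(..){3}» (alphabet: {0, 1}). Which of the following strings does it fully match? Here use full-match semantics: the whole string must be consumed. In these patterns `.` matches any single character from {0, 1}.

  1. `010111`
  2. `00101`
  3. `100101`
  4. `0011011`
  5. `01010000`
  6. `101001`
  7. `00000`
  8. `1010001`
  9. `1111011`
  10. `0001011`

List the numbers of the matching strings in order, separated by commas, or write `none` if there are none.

1 → match
2 → no match
3 → match
4 → no match
5 → no match
6 → match
7 → no match
8 → no match
9 → no match
10 → no match

1, 3, 6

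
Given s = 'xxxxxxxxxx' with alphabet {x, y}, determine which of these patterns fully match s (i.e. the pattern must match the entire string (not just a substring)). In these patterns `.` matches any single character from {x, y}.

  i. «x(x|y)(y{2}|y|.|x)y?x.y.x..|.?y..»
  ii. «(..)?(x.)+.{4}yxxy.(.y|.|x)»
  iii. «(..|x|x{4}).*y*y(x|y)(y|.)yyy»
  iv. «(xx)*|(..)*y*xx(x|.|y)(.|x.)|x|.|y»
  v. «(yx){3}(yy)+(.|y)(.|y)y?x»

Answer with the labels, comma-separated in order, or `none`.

iv

i → no match
ii → no match
iii → no match — must end with 'yyy'
iv → match
v → no match — must start with 'yx'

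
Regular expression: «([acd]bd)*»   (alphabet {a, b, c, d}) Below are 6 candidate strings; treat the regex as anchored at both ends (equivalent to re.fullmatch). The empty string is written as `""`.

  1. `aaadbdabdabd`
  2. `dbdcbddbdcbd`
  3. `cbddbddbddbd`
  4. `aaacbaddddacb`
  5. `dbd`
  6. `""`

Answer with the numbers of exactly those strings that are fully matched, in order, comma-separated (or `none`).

1 → no match
2 → match
3 → match
4 → no match
5 → match
6 → match

2, 3, 5, 6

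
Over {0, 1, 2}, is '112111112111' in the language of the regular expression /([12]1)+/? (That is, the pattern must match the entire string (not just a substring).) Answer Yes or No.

Yes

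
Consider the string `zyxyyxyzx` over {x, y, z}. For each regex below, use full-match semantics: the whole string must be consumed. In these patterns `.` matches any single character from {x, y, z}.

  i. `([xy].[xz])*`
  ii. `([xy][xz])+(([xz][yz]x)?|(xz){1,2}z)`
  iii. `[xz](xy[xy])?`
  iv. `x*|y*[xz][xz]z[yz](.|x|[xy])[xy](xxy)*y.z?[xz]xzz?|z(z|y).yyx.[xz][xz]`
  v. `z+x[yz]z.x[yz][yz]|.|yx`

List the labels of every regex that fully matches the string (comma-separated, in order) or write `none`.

i → no match
ii → no match
iii → no match
iv → match
v → no match

iv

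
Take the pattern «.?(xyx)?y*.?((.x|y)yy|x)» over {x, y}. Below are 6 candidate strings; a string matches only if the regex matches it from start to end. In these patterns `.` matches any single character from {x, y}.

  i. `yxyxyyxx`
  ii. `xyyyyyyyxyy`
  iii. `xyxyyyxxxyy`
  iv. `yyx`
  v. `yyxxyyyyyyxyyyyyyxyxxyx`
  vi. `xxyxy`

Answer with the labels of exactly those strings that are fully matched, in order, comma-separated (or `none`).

i, ii, iii, iv

i. `yxyxyyxx` → match
ii. `xyyyyyyyxyy` → match
iii. `xyxyyyxxxyy` → match
iv. `yyx` → match
v → no match
vi. `xxyxy` → no match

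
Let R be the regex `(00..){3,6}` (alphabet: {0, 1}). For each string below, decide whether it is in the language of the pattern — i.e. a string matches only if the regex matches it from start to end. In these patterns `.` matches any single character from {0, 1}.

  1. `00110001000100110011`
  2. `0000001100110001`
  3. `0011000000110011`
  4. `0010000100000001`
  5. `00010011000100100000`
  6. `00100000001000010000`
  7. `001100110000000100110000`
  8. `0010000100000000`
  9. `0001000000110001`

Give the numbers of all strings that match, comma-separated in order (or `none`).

1, 2, 3, 4, 5, 6, 7, 8, 9

1 → match
2 → match
3 → match
4 → match
5 → match
6 → match
7 → match
8 → match
9 → match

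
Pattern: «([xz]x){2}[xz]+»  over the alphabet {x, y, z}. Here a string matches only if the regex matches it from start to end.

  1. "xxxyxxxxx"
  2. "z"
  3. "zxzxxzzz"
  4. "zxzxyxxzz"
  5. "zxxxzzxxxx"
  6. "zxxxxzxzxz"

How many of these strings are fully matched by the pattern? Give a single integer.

1 → no match
2 → no match
3 → match
4 → no match
5 → match
6 → match
Total matched: 3

3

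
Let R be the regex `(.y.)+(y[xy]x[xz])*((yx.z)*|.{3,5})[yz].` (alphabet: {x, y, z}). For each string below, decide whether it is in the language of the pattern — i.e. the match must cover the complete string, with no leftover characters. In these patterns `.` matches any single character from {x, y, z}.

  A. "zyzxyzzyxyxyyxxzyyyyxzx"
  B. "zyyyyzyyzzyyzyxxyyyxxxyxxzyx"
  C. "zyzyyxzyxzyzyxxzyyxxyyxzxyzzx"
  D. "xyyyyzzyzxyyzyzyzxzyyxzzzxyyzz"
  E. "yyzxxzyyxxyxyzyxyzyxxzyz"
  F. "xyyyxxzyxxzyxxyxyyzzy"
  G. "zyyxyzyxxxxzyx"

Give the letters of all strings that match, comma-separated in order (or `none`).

A → no match
B → match
C → match
D → no match
E → no match
F → no match
G → no match

B, C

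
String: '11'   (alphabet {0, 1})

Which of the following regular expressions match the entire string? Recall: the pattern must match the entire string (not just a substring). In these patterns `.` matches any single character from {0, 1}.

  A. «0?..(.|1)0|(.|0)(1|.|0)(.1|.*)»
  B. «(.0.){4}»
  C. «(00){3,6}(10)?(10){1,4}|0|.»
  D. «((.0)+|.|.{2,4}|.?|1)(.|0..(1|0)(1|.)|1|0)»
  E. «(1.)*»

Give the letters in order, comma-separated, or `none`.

A → match
B → no match
C → no match
D → match
E → match

A, D, E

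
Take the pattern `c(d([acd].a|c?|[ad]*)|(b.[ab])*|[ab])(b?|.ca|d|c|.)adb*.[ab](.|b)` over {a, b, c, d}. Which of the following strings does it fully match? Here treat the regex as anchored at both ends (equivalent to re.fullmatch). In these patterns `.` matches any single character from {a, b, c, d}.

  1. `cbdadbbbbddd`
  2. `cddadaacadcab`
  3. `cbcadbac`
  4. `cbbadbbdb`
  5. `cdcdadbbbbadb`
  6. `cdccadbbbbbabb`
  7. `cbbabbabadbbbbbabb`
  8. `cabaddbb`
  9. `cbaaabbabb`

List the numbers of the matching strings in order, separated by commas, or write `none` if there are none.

1. `cbdadbbbbddd` → no match
2 → match
3. `cbcadbac` → match
4. `cbbadbbdb` → no match
5 → no match
6 → match
7 → match
8. `cabaddbb` → match
9. `cbaaabbabb` → no match

2, 3, 6, 7, 8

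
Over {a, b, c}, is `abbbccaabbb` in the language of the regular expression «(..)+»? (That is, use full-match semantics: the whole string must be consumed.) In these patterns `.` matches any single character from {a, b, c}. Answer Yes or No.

No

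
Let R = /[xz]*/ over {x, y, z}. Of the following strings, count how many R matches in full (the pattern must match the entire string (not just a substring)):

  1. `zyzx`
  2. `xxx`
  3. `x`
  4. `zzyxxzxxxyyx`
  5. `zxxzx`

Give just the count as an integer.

1 → no match
2 → match
3 → match
4 → no match
5 → match
Total matched: 3

3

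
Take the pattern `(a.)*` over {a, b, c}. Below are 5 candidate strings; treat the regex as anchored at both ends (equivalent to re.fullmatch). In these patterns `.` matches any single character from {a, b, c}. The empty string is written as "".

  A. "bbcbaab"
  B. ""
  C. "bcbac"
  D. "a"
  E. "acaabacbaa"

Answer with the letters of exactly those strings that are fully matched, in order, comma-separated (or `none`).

B

A. "bbcbaab" → no match
B. "" → match
C. "bcbac" → no match
D. "a" → no match
E. "acaabacbaa" → no match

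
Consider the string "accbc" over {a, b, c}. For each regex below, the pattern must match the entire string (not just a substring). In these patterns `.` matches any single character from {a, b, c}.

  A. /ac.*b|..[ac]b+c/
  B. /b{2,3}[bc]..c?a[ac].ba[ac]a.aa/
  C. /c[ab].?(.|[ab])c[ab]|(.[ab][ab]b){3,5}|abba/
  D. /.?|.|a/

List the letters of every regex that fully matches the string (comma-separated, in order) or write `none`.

A

A → match
B → no match — must start with "b"
C → no match
D → no match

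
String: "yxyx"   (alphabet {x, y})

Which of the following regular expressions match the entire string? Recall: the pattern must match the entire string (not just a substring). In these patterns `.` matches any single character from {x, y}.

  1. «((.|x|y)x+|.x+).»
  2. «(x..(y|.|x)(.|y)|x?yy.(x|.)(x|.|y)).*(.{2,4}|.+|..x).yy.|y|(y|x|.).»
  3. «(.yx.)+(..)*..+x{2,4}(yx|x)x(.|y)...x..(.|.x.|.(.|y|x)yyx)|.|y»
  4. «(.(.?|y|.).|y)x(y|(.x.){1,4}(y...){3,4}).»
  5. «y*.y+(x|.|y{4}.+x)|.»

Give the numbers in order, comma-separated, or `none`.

1 → no match
2 → no match
3 → no match
4 → match
5 → match

4, 5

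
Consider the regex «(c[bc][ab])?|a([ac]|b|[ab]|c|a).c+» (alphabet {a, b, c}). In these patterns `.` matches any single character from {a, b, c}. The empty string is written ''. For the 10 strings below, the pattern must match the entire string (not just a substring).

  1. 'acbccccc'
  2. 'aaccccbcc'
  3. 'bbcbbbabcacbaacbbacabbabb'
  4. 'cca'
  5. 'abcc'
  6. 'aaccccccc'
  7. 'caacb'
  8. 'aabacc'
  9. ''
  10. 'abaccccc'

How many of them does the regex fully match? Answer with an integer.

1. 'acbccccc' → match
2. 'aaccccbcc' → no match
3 → no match
4. 'cca' → match
5. 'abcc' → match
6. 'aaccccccc' → match
7. 'caacb' → no match
8. 'aabacc' → no match
9. '' → match
10. 'abaccccc' → match
Total matched: 6

6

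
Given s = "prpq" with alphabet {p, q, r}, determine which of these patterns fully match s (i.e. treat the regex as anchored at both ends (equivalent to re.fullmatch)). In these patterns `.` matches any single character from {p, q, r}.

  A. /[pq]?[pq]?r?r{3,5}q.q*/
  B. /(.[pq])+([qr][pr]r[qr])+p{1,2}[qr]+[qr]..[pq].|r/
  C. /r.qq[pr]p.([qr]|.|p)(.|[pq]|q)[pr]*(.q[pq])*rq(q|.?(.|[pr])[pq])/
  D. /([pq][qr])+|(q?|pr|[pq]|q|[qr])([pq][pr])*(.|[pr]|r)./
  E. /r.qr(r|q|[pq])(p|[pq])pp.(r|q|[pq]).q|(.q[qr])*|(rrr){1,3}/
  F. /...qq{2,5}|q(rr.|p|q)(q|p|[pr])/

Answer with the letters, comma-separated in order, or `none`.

A → no match
B → no match
C → no match — must start with "r"
D → match
E → no match
F → no match

D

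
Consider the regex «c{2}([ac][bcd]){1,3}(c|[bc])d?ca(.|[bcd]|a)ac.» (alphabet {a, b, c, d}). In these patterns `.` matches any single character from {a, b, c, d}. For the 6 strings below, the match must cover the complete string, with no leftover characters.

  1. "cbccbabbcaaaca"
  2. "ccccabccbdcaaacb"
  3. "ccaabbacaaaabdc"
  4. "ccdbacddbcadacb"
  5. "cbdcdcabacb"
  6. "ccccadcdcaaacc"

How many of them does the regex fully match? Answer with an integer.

2

1 → no match
2 → match
3 → no match
4 → no match
5 → no match
6 → match
Total matched: 2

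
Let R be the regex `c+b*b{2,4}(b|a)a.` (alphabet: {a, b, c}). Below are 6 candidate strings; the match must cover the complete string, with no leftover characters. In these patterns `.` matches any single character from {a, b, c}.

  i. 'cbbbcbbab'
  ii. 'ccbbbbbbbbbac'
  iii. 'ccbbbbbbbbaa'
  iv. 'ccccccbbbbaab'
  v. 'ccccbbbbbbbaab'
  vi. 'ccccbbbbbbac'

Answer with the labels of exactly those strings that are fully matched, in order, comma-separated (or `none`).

ii, iii, iv, v, vi

i → no match
ii → match
iii → match
iv → match
v → match
vi → match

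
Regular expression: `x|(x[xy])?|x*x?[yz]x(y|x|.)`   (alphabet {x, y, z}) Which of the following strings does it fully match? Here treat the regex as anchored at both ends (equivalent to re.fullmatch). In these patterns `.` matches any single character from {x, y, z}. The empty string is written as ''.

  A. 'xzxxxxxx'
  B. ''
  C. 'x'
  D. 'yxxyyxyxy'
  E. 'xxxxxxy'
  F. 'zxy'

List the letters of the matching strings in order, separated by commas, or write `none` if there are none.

A → no match
B → match
C → match
D → no match
E → no match
F → match

B, C, F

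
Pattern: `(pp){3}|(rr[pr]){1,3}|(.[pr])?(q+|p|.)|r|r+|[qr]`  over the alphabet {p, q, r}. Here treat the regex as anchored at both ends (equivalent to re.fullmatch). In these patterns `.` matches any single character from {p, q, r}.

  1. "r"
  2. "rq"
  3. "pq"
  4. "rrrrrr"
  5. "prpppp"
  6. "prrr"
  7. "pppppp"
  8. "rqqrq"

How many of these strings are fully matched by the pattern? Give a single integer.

1 → match
2 → no match
3 → no match
4 → match
5 → no match
6 → no match
7 → match
8 → no match
Total matched: 3

3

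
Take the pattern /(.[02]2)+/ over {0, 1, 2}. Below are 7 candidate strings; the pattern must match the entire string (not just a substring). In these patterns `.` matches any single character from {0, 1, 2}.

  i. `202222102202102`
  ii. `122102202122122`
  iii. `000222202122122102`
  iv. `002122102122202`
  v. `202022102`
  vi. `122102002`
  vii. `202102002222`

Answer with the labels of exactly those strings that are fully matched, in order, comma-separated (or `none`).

i, ii, iv, v, vi, vii

i → match
ii → match
iii → no match
iv → match
v → match
vi → match
vii → match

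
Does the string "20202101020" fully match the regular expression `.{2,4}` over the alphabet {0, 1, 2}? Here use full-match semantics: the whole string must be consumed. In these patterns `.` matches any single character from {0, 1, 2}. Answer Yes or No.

No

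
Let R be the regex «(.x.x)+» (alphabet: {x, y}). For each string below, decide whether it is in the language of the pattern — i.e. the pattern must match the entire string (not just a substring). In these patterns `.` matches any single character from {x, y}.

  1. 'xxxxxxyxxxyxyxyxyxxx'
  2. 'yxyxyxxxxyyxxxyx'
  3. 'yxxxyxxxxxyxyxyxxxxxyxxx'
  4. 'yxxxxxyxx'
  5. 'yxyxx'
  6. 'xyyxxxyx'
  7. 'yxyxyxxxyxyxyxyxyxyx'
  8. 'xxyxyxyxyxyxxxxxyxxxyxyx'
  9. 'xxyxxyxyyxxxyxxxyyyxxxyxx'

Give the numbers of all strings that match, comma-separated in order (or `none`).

1, 3, 7, 8

1 → match
2 → no match
3 → match
4. 'yxxxxxyxx' → no match
5. 'yxyxx' → no match
6. 'xyyxxxyx' → no match
7 → match
8 → match
9 → no match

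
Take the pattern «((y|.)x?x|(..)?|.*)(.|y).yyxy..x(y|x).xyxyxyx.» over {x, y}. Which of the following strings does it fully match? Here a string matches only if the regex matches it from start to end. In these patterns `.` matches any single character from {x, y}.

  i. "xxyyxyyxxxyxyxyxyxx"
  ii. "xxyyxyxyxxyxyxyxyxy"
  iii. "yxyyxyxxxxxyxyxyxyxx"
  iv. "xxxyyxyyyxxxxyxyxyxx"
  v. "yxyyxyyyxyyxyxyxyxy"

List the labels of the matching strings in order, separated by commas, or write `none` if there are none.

i, ii, iv, v

i → match
ii → match
iii → no match
iv → match
v → match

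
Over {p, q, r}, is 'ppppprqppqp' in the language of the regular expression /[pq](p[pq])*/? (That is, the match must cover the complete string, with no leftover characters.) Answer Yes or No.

No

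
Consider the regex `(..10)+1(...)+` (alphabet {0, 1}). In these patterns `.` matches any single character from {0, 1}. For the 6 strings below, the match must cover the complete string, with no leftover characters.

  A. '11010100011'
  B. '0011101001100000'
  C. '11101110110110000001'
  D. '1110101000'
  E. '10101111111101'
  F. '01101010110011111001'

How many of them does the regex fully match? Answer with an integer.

3

A → no match
B → no match
C → match
D → no match
E → match
F → match
Total matched: 3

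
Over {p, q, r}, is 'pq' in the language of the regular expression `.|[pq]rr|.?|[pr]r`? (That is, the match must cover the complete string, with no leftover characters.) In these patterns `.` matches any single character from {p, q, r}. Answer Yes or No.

No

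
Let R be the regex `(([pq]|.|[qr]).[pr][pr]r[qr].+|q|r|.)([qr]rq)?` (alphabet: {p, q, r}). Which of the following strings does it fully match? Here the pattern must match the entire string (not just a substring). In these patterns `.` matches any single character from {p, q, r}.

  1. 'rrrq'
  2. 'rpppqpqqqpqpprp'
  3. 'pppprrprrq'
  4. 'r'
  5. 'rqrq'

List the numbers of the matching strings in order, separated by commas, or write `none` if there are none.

1 → match
2 → no match
3 → match
4 → match
5 → match

1, 3, 4, 5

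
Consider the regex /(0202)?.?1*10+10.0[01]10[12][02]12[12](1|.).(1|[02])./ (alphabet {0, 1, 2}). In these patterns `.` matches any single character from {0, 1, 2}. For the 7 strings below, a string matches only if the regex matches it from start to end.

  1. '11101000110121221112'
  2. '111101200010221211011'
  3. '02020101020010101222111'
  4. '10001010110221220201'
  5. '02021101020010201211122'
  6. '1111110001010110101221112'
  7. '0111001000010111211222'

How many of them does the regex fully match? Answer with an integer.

5

1 → match
2 → no match
3 → match
4 → match
5 → match
6 → match
7 → no match
Total matched: 5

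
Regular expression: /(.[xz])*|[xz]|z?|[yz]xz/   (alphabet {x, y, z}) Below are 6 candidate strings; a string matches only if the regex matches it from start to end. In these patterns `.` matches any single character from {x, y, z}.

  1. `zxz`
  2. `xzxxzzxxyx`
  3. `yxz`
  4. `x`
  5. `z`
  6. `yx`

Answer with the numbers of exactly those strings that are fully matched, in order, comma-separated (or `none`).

1. `zxz` → match
2. `xzxxzzxxyx` → match
3. `yxz` → match
4. `x` → match
5. `z` → match
6. `yx` → match

1, 2, 3, 4, 5, 6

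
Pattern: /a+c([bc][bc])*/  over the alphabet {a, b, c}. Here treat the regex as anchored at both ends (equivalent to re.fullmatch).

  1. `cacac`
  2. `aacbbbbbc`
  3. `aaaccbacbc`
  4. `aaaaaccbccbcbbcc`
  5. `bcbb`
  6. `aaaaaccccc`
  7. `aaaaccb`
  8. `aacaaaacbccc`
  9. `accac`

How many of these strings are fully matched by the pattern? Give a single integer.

1. `cacac` → no match — must start with `a`
2. `aacbbbbbc` → match
3. `aaaccbacbc` → no match
4 → match
5. `bcbb` → no match — must start with `a`
6. `aaaaaccccc` → match
7. `aaaaccb` → match
8. `aacaaaacbccc` → no match
9. `accac` → no match
Total matched: 4

4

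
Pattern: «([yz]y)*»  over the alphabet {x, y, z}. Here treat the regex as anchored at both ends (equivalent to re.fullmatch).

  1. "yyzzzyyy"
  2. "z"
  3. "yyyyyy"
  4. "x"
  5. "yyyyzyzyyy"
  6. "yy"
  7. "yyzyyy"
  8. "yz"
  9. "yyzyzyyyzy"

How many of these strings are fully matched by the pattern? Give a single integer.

1. "yyzzzyyy" → no match
2. "z" → no match
3. "yyyyyy" → match
4. "x" → no match
5. "yyyyzyzyyy" → match
6. "yy" → match
7. "yyzyyy" → match
8. "yz" → no match
9. "yyzyzyyyzy" → match
Total matched: 5

5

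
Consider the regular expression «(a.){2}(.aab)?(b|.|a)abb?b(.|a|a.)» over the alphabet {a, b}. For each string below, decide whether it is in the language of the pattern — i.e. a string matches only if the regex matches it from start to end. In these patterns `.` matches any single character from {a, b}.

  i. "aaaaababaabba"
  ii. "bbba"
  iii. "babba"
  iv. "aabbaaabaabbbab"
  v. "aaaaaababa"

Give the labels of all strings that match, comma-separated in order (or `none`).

i → no match
ii → no match — must start with "a"
iii → no match — must start with "a"
iv → no match
v → no match

none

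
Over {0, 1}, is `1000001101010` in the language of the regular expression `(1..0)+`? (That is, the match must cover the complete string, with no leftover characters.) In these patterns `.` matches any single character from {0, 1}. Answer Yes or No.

No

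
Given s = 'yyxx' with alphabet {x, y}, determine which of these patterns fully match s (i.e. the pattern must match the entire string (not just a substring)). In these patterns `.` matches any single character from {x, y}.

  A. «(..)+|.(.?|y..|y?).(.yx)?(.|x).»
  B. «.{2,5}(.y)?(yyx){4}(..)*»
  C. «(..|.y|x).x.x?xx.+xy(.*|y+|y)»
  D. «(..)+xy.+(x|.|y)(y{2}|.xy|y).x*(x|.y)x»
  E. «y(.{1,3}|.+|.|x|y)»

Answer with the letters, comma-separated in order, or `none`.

A, E

A → match
B → no match
C → no match
D → no match
E → match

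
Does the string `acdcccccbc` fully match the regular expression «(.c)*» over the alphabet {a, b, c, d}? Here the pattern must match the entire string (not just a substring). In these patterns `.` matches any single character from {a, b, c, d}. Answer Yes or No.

Yes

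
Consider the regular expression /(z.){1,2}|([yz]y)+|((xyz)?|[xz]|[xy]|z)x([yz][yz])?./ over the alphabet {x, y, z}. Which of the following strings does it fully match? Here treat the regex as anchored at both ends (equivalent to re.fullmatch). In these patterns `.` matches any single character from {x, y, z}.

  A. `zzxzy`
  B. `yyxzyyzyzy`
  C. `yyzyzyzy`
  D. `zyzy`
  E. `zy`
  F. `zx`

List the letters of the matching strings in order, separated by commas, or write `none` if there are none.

A → no match
B → no match
C → match
D → match
E → match
F → match

C, D, E, F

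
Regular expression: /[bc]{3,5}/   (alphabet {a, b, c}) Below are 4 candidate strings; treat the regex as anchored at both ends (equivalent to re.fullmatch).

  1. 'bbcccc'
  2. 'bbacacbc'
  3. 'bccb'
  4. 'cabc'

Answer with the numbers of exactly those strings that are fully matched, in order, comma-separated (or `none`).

1 → no match
2 → no match
3 → match
4 → no match

3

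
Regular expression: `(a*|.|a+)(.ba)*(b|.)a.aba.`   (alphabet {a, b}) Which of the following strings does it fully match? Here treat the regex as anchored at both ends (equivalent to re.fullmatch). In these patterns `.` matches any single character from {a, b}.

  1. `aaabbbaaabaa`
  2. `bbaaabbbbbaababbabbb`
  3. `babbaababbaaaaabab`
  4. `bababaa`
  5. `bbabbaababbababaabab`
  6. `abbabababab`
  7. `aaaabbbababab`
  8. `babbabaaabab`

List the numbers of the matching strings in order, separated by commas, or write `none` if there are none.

1. `aaabbbaaabaa` → no match
2 → no match
3 → no match
4. `bababaa` → match
5 → no match
6. `abbabababab` → match
7 → no match
8. `babbabaaabab` → no match

4, 6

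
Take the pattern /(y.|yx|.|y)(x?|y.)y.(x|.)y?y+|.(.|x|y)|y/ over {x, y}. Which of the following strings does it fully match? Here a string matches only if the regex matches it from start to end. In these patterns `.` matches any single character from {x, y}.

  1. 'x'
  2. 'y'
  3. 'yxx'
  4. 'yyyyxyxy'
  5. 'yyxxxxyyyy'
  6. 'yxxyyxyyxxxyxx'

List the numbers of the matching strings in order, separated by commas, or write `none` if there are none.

1 → no match
2 → match
3 → no match
4 → no match
5 → no match
6 → no match

2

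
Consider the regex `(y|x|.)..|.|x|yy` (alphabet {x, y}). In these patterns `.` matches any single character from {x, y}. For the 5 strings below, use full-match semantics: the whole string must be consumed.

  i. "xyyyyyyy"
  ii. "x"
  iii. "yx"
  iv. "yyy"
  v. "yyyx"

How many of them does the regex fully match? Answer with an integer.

i → no match
ii → match
iii → no match
iv → match
v → no match
Total matched: 2

2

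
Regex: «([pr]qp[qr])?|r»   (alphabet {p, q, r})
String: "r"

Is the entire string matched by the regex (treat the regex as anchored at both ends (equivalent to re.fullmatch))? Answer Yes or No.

Yes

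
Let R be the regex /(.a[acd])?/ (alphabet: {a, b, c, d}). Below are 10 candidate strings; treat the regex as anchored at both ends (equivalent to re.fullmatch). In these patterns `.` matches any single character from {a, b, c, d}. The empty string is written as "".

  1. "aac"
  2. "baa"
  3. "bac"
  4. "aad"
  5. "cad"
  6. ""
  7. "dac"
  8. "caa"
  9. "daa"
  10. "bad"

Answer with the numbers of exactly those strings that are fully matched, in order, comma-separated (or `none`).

1 → match
2 → match
3 → match
4 → match
5 → match
6 → match
7 → match
8 → match
9 → match
10 → match

1, 2, 3, 4, 5, 6, 7, 8, 9, 10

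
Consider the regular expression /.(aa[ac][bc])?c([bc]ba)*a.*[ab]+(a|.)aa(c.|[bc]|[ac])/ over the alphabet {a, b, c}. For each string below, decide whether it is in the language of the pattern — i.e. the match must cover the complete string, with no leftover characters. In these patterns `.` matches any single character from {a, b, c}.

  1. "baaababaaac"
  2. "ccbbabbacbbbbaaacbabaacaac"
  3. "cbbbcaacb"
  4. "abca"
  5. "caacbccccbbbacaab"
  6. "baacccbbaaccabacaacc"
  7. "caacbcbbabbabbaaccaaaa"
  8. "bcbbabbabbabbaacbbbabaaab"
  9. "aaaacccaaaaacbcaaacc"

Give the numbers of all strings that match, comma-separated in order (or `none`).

1. "baaababaaac" → no match
2 → no match
3. "cbbbcaacb" → no match
4. "abca" → no match
5 → no match
6 → match
7 → no match
8 → match
9 → no match

6, 8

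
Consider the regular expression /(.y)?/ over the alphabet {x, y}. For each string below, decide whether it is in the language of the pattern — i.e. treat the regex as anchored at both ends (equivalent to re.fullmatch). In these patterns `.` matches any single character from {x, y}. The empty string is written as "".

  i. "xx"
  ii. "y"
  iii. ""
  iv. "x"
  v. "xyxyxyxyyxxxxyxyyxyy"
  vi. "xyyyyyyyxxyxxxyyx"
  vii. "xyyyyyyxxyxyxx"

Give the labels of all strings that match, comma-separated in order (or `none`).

i. "xx" → no match
ii. "y" → no match
iii. "" → match
iv. "x" → no match
v → no match
vi → no match
vii → no match

iii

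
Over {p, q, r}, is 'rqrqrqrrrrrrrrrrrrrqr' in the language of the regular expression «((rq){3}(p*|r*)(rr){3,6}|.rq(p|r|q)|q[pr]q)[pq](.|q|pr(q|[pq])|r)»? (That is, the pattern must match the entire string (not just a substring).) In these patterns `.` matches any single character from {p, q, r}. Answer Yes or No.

Yes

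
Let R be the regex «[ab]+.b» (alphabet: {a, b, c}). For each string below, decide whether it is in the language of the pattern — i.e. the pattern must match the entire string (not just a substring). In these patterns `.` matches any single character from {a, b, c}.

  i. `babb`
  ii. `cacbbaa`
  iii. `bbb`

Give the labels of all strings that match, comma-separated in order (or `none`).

i, iii

i → match
ii → no match — must end with `b`
iii → match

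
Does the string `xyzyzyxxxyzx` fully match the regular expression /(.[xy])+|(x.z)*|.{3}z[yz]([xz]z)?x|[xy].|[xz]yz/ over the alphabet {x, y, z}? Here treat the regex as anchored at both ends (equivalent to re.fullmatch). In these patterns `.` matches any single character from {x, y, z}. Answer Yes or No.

Yes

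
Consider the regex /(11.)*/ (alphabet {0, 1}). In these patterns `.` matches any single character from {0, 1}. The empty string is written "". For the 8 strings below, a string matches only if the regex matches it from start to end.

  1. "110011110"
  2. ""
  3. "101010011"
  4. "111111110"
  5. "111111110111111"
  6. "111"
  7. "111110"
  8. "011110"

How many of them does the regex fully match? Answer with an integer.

5

1. "110011110" → no match
2. "" → match
3. "101010011" → no match
4. "111111110" → match
5 → match
6. "111" → match
7. "111110" → match
8. "011110" → no match
Total matched: 5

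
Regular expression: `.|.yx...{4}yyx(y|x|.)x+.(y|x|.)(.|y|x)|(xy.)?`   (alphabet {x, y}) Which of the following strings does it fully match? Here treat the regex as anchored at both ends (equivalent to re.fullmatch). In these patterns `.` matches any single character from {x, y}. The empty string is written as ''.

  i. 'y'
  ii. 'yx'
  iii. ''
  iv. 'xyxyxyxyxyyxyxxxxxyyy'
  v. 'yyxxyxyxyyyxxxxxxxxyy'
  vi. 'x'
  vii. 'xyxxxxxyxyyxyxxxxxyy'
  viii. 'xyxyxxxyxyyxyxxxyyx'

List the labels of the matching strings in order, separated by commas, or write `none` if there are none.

i, iii, iv, v, vi, vii, viii

i. 'y' → match
ii. 'yx' → no match
iii. '' → match
iv → match
v → match
vi. 'x' → match
vii → match
viii → match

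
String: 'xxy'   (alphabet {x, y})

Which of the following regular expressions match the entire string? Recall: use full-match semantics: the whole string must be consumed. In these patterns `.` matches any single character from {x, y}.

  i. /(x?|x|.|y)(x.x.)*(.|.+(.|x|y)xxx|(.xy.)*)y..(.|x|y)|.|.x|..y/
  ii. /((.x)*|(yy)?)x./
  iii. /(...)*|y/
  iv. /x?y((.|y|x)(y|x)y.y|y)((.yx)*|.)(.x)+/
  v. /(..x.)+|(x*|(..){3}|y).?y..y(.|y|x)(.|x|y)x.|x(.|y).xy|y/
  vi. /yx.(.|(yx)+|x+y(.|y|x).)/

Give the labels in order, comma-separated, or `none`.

i, iii

i → match
ii → no match
iii → match
iv → no match — must end with 'x'
v → no match
vi → no match — must start with 'yx'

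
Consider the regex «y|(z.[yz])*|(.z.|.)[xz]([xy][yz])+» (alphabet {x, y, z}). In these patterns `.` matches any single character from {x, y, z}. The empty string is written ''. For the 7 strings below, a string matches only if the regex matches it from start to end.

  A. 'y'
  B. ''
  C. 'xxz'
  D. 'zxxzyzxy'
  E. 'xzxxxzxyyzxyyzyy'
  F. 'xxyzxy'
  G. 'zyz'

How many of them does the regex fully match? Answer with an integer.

6

A → match
B → match
C → no match
D → match
E → match
F → match
G → match
Total matched: 6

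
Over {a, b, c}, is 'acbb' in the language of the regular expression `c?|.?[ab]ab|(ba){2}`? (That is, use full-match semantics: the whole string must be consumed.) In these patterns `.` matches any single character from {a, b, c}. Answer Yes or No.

No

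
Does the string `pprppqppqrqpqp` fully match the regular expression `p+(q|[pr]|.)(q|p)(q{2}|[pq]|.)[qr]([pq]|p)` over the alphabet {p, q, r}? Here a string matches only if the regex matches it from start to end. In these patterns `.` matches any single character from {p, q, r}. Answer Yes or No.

No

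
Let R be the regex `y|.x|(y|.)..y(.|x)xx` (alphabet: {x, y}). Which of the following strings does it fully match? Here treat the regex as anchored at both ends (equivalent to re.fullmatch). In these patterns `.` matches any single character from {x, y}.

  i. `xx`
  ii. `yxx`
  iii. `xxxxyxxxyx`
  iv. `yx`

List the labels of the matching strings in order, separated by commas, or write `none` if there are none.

i, iv

i → match
ii → no match
iii → no match
iv → match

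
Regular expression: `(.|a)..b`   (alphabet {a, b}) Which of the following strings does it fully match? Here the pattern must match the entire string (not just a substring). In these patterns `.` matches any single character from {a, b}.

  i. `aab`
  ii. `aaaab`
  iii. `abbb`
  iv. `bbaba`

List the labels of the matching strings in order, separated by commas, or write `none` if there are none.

iii

i. `aab` → no match
ii. `aaaab` → no match
iii. `abbb` → match
iv. `bbaba` → no match — must end with `b`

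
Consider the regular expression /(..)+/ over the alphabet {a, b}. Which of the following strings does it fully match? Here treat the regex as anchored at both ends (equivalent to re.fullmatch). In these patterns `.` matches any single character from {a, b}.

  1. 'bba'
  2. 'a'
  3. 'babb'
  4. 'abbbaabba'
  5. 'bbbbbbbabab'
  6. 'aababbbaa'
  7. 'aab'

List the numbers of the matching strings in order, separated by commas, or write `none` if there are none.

3

1. 'bba' → no match
2. 'a' → no match
3. 'babb' → match
4. 'abbbaabba' → no match
5. 'bbbbbbbabab' → no match
6. 'aababbbaa' → no match
7. 'aab' → no match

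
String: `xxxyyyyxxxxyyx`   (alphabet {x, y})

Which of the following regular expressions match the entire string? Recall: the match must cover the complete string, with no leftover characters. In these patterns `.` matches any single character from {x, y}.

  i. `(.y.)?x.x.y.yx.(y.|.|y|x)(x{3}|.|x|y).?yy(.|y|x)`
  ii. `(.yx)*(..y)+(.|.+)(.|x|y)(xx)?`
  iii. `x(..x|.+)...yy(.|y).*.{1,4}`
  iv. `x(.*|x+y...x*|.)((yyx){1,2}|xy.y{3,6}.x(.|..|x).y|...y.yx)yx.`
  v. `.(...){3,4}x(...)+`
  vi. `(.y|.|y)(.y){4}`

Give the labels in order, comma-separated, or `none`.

i, iii, v

i → match
ii → no match
iii → match
iv → no match
v → match
vi → no match — must end with `y`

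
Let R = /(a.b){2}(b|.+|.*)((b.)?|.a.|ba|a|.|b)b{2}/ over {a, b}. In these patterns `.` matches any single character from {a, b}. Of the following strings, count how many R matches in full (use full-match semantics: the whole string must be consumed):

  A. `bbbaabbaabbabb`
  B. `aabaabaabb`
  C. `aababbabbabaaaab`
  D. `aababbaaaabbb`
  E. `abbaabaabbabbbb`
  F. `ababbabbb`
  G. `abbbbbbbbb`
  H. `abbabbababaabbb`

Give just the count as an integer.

4

A → no match — must start with `a`
B → match
C → no match
D → match
E → match
F → no match
G → no match
H → match
Total matched: 4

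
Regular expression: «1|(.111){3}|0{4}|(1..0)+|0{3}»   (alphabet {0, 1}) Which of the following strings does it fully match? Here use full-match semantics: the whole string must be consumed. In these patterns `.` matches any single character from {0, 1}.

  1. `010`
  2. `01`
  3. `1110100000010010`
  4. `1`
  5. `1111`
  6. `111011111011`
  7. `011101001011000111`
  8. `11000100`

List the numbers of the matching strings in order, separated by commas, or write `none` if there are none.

4

1 → no match
2 → no match
3 → no match
4 → match
5 → no match
6 → no match
7 → no match
8 → no match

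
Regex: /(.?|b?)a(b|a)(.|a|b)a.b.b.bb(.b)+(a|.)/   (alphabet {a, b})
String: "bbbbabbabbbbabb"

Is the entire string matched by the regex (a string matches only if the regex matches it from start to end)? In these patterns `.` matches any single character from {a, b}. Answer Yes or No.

No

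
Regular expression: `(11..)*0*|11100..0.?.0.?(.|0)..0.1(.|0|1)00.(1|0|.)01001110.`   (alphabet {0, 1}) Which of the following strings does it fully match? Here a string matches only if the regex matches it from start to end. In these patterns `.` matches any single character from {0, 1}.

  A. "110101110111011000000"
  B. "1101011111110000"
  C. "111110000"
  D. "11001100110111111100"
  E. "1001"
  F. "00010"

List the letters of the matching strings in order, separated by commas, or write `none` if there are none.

D

A → no match
B → no match
C → no match
D → match
E → no match
F → no match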